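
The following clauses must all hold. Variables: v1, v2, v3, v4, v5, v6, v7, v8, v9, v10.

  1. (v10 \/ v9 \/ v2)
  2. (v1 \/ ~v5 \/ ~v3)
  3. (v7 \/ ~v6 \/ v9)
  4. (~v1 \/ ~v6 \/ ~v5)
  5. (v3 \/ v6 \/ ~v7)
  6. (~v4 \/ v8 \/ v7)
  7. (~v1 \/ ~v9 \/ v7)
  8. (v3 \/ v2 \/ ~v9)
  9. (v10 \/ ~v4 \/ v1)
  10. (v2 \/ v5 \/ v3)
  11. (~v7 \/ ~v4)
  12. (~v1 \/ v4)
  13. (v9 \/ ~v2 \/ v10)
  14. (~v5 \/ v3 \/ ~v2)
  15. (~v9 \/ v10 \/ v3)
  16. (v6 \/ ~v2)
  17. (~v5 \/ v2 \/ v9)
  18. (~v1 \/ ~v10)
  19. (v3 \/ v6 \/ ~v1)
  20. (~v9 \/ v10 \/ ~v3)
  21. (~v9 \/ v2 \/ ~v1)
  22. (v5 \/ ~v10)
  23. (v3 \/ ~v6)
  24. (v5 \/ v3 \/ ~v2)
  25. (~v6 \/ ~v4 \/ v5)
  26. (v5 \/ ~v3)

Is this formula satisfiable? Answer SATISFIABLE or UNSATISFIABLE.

UNSATISFIABLE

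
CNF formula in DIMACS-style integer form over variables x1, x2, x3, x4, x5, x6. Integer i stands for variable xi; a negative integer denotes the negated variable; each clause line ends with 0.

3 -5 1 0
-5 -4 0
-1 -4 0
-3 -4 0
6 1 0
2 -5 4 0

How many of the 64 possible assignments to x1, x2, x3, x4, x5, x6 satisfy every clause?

Case analysis on x4 and x1:
  x4=T, x1=T: a clause becomes empty — 0.
  x4=T, x1=F: remaining (x2,x3,x5,x6) ∈ {(F,F,F,T); (T,F,F,T)} — 2.
  x4=F, x1=T: x3, x6 free; 3 ways for (x2,x5) × 2^2 = 12.
  x4=F, x1=F: 5 of the 16 assignments to (x2,x3,x5,x6) work.
Total: 0 + 2 + 12 + 5 = 19.

19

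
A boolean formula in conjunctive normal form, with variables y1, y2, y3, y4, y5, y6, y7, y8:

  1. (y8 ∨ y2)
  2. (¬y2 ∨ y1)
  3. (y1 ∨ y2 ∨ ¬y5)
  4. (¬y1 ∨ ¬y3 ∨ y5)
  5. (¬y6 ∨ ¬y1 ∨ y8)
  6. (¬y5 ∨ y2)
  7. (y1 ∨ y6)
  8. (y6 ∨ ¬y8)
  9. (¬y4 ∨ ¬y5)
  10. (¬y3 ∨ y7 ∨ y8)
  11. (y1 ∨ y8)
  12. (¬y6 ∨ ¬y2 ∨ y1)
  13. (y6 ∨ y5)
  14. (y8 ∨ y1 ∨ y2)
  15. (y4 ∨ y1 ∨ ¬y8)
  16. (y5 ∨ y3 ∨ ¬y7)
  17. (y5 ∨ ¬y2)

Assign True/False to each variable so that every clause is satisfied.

y1=True, y2=False, y3=False, y4=False, y5=False, y6=True, y7=False, y8=True

Check each clause:
  1. (y2 ∨ y8) — y8 is true.
  2. (y1 ∨ ¬y2) — y1 is true.
  3. (¬y5 ∨ y1 ∨ y2) — y1 is true.
  4. (y5 ∨ ¬y3 ∨ ¬y1) — ¬y3 is true.
  5. (¬y6 ∨ ¬y1 ∨ y8) — y8 is true.
  6. (y2 ∨ ¬y5) — ¬y5 is true.
  7. (y6 ∨ y1) — y1 is true.
  8. (¬y8 ∨ y6) — y6 is true.
  9. (¬y4 ∨ ¬y5) — ¬y5 is true.
  10. (¬y3 ∨ y8 ∨ y7) — y8 is true.
  11. (y1 ∨ y8) — y8 is true.
  12. (¬y6 ∨ ¬y2 ∨ y1) — y1 is true.
  13. (y6 ∨ y5) — y6 is true.
  14. (y1 ∨ y2 ∨ y8) — y8 is true.
  15. (¬y8 ∨ y1 ∨ y4) — y1 is true.
  16. (y5 ∨ y3 ∨ ¬y7) — ¬y7 is true.
  17. (y5 ∨ ¬y2) — ¬y2 is true.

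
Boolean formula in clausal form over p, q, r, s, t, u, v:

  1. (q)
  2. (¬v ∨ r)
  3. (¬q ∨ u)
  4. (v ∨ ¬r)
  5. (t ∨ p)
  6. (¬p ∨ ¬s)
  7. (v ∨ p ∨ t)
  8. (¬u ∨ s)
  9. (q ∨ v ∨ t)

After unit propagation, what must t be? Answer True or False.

Unit clause (q) sets q = True.
(u ∨ ¬q) with q = True leaves only u, so u = True.
(¬u ∨ s) with u = True leaves only s, so s = True.
From (¬p ∨ ¬s) and s = True: p = False.
(p ∨ t) with p = False leaves only t, so t = True.

True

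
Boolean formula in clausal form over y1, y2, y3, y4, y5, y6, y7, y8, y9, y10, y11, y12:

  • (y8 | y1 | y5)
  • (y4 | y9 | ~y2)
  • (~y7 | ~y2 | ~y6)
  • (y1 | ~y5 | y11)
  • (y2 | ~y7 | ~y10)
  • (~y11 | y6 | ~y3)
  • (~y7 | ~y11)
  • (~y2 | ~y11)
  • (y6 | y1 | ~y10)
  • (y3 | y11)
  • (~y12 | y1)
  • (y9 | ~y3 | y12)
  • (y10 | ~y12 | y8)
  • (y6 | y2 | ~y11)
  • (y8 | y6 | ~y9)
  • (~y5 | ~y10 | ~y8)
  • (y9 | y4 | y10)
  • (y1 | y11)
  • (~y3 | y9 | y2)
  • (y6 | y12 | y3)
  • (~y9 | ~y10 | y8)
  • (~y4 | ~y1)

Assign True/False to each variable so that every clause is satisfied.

y1=1  y2=0  y3=1  y4=0  y5=1  y6=1  y7=0  y8=1  y9=1  y10=0  y11=0  y12=1

Check each clause:
  1. (y5 | y1 | y8) — y8 is true.
  2. (y9 | ~y2 | y4) — y9 is true.
  3. (~y2 | ~y7 | ~y6) — ~y7 is true.
  4. (y11 | y1 | ~y5) — y1 is true.
  5. (~y10 | ~y7 | y2) — ~y7 is true.
  6. (y6 | ~y3 | ~y11) — ~y11 is true.
  7. (~y7 | ~y11) — ~y7 is true.
  8. (~y2 | ~y11) — ~y11 is true.
  9. (~y10 | y6 | y1) — y1 is true.
  10. (y11 | y3) — y3 is true.
  11. (~y12 | y1) — y1 is true.
  12. (y9 | ~y3 | y12) — y9 is true.
  13. (y10 | y8 | ~y12) — y8 is true.
  14. (y6 | y2 | ~y11) — ~y11 is true.
  15. (~y9 | y8 | y6) — y8 is true.
  16. (~y8 | ~y5 | ~y10) — ~y10 is true.
  17. (y10 | y9 | y4) — y9 is true.
  18. (y1 | y11) — y1 is true.
  19. (~y3 | y2 | y9) — y9 is true.
  20. (y6 | y12 | y3) — y3 is true.
  21. (~y10 | ~y9 | y8) — y8 is true.
  22. (~y4 | ~y1) — ~y4 is true.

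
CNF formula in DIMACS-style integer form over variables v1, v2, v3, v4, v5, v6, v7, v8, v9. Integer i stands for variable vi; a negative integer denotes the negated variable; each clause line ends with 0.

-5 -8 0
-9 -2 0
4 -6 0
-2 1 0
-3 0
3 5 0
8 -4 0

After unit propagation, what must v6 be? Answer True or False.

Unit clause (~v3) sets v3 = False.
In (v3 \/ v5), v3 is now false; v5 must hold, so v5 = True.
In (~v5 \/ ~v8), ~v5 is now false; ~v8 must hold, so v8 = False.
From (v8 \/ ~v4) and v8 = False: v4 = False.
(~v6 \/ v4): since v4 = False, the clause reduces to (~v6). v6 = False.

False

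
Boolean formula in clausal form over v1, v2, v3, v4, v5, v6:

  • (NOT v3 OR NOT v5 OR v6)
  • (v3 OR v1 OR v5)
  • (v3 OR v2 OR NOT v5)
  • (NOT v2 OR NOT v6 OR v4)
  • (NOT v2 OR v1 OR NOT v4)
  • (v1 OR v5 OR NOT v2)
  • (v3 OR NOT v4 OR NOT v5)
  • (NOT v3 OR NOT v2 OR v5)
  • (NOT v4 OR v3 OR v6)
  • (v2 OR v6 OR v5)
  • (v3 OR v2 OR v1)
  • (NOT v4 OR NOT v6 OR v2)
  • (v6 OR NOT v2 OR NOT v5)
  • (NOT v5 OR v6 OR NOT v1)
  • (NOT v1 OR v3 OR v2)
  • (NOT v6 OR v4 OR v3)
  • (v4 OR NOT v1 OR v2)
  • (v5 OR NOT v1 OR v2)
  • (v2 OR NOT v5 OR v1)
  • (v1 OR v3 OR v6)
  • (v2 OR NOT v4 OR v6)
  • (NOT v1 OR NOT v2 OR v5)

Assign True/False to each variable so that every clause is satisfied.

v1=0, v2=0, v3=1, v4=0, v5=0, v6=1

Check each clause:
  1. (v6 OR NOT v5 OR NOT v3) — NOT v5 is true.
  2. (v3 OR v1 OR v5) — v3 is true.
  3. (v2 OR NOT v5 OR v3) — v3 is true.
  4. (NOT v6 OR v4 OR NOT v2) — NOT v2 is true.
  5. (NOT v4 OR NOT v2 OR v1) — NOT v4 is true.
  6. (v5 OR v1 OR NOT v2) — NOT v2 is true.
  7. (NOT v5 OR NOT v4 OR v3) — v3 is true.
  8. (NOT v2 OR v5 OR NOT v3) — NOT v2 is true.
  9. (v6 OR v3 OR NOT v4) — v3 is true.
  10. (v5 OR v6 OR v2) — v6 is true.
  11. (v3 OR v2 OR v1) — v3 is true.
  12. (NOT v4 OR v2 OR NOT v6) — NOT v4 is true.
  13. (NOT v2 OR NOT v5 OR v6) — NOT v5 is true.
  14. (NOT v1 OR NOT v5 OR v6) — NOT v5 is true.
  15. (v2 OR NOT v1 OR v3) — v3 is true.
  16. (NOT v6 OR v4 OR v3) — v3 is true.
  17. (v2 OR v4 OR NOT v1) — NOT v1 is true.
  18. (v5 OR v2 OR NOT v1) — NOT v1 is true.
  19. (NOT v5 OR v2 OR v1) — NOT v5 is true.
  20. (v1 OR v3 OR v6) — v3 is true.
  21. (v2 OR NOT v4 OR v6) — NOT v4 is true.
  22. (NOT v1 OR NOT v2 OR v5) — NOT v2 is true.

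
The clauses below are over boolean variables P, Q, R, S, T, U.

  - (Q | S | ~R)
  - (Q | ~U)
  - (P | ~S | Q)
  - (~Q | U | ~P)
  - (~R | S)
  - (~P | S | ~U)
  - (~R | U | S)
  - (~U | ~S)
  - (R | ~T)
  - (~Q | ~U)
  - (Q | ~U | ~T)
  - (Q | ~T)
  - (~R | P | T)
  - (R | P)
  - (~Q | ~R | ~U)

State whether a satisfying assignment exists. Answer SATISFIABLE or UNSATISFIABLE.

SATISFIABLE

Set P = False and propagate.
  then R is forced to True.
  then S is forced to True.
  then Q is forced to True.
  then U is forced to False.
  then T is forced to True.
So P=False, Q=True, R=True, S=True, T=True, U=False is a satisfying assignment.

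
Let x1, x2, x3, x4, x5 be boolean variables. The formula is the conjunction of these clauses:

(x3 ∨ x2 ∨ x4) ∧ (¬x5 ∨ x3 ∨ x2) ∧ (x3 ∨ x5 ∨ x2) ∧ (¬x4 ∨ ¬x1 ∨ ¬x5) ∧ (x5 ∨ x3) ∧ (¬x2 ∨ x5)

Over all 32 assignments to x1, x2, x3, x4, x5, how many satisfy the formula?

13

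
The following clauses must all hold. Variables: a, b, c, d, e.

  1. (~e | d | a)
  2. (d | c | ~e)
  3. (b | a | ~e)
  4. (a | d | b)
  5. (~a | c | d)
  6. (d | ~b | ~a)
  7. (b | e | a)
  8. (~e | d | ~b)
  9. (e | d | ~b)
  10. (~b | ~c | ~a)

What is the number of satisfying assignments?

12

Split on a, then b.
  a=1, b=1: remaining (c,d,e) ∈ {(0,1,0); (0,1,1)} — 2.
  a=1, b=0: e free; 3 ways for (c,d) × 2^1 = 6.
  a=0, b=1: remaining (c,d,e) ∈ {(0,1,0); (0,1,1); (1,1,0); (1,1,1)} — 4.
  a=0, b=0: a clause becomes empty — 0.
Total: 2 + 6 + 4 + 0 = 12.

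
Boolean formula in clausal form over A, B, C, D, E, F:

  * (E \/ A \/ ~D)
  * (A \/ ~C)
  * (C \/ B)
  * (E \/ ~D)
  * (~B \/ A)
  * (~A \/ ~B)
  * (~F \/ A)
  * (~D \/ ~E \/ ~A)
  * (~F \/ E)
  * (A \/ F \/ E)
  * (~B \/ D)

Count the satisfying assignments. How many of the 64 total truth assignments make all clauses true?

3

Satisfying assignments:
  A=1 B=0 C=1 D=0 E=0 F=0
  A=1 B=0 C=1 D=0 E=1 F=0
  A=1 B=0 C=1 D=0 E=1 F=1
Count: 3.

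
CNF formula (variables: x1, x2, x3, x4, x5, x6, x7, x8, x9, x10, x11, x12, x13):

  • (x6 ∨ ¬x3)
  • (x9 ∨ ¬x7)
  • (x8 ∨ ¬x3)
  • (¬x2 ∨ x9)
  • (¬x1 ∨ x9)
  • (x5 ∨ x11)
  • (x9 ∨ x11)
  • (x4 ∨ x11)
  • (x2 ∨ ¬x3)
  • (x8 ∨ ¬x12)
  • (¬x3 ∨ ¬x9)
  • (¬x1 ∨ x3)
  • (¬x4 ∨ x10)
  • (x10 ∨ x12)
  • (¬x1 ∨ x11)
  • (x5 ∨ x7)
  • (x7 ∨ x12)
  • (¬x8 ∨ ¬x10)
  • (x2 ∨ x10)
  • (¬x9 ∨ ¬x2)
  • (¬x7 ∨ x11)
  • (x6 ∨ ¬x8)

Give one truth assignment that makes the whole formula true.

x1=F, x2=F, x3=F, x4=T, x5=F, x6=T, x7=T, x8=F, x9=T, x10=T, x11=T, x12=F, x13=T

Pure literal: x1 appears only negated; assign x1 = False.
Pure literal: x6 appears only positively; assign x6 = True.
Try x2 = False.
  then x3 is forced to False.
  then x10 is forced to True.
  then x8 is forced to False.
  then x12 is forced to False.
  then x7 is forced to True.
  then x9 is forced to True.
  then x11 is forced to True.
x4, x5, x13 are now unconstrained; take x4 = True, x5 = False, x13 = True.
Check each clause:
  1. (¬x3 ∨ x6) — ¬x3 is true.
  2. (¬x7 ∨ x9) — x9 is true.
  3. (x8 ∨ ¬x3) — ¬x3 is true.
  4. (x9 ∨ ¬x2) — x9 is true.
  5. (x9 ∨ ¬x1) — x9 is true.
  6. (x11 ∨ x5) — x11 is true.
  7. (x9 ∨ x11) — x9 is true.
  8. (x4 ∨ x11) — x11 is true.
  9. (x2 ∨ ¬x3) — ¬x3 is true.
  10. (x8 ∨ ¬x12) — ¬x12 is true.
  11. (¬x9 ∨ ¬x3) — ¬x3 is true.
  12. (¬x1 ∨ x3) — ¬x1 is true.
  13. (x10 ∨ ¬x4) — x10 is true.
  14. (x12 ∨ x10) — x10 is true.
  15. (¬x1 ∨ x11) — x11 is true.
  16. (x7 ∨ x5) — x7 is true.
  17. (x7 ∨ x12) — x7 is true.
  18. (¬x8 ∨ ¬x10) — ¬x8 is true.
  19. (x10 ∨ x2) — x10 is true.
  20. (¬x9 ∨ ¬x2) — ¬x2 is true.
  21. (x11 ∨ ¬x7) — x11 is true.
  22. (x6 ∨ ¬x8) — ¬x8 is true.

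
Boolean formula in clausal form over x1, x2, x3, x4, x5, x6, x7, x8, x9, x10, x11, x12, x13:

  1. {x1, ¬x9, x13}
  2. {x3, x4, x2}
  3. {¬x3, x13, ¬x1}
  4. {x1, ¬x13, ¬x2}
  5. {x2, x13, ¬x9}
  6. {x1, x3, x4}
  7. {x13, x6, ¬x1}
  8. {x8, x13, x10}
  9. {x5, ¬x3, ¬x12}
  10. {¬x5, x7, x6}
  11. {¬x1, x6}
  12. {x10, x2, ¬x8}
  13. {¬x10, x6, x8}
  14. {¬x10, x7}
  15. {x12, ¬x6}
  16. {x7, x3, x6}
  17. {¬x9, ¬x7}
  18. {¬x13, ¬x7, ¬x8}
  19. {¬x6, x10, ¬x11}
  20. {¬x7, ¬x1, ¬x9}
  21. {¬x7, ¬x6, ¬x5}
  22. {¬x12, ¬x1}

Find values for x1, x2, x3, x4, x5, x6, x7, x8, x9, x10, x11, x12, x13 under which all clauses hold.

x1=0, x2=1, x3=0, x4=1, x5=0, x6=0, x7=1, x8=1, x9=0, x10=0, x11=0, x12=1, x13=0

Check each clause:
  1. {¬x9, x1, x13} — ¬x9 is true.
  2. {x3, x4, x2} — x2 is true.
  3. {¬x3, x13, ¬x1} — ¬x3 is true.
  4. {x1, ¬x2, ¬x13} — ¬x13 is true.
  5. {¬x9, x13, x2} — x2 is true.
  6. {x4, x1, x3} — x4 is true.
  7. {¬x1, x13, x6} — ¬x1 is true.
  8. {x13, x10, x8} — x8 is true.
  9. {¬x3, ¬x12, x5} — ¬x3 is true.
  10. {x6, ¬x5, x7} — ¬x5 is true.
  11. {x6, ¬x1} — ¬x1 is true.
  12. {x2, ¬x8, x10} — x2 is true.
  13. {¬x10, x8, x6} — x8 is true.
  14. {x7, ¬x10} — ¬x10 is true.
  15. {x12, ¬x6} — ¬x6 is true.
  16. {x3, x6, x7} — x7 is true.
  17. {¬x9, ¬x7} — ¬x9 is true.
  18. {¬x8, ¬x7, ¬x13} — ¬x13 is true.
  19. {¬x11, ¬x6, x10} — ¬x6 is true.
  20. {¬x9, ¬x7, ¬x1} — ¬x1 is true.
  21. {¬x7, ¬x5, ¬x6} — ¬x6 is true.
  22. {¬x1, ¬x12} — ¬x1 is true.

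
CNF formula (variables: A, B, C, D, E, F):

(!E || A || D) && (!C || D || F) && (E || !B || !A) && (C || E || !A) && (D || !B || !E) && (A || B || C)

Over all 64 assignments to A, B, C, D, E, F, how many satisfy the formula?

30

Case analysis on A and E:
  A=1, E=1: 11 of the 16 assignments to (B,C,D,F) work.
  A=1, E=0: remaining (B,C,D,F) ∈ {(0,1,0,1); (0,1,1,0); (0,1,1,1)} — 3.
  A=0, E=1: F free; 3 ways for (B,C,D) × 2^1 = 6.
  A=0, E=0: 10 of the 16 assignments to (B,C,D,F) work.
Total: 11 + 3 + 6 + 10 = 30.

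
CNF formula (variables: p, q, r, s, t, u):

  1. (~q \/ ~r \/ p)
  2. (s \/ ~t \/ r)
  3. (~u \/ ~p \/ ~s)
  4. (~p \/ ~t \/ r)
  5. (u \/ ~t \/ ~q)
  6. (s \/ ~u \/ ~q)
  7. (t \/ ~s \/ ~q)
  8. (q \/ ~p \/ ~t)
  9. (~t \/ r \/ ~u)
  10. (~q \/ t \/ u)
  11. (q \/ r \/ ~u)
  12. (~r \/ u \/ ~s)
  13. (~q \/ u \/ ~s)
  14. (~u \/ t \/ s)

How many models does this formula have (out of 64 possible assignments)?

Split on u, then q.
  u=1, q=1: a clause becomes empty — 0.
  u=1, q=0: remaining (p,r,s,t) ∈ {(0,1,0,1); (0,1,1,0); (0,1,1,1)} — 3.
  u=0, q=1: a clause becomes empty — 0.
  u=0, q=0: 8 of the 16 assignments to (p,r,s,t) work.
Total: 0 + 3 + 0 + 8 = 11.

11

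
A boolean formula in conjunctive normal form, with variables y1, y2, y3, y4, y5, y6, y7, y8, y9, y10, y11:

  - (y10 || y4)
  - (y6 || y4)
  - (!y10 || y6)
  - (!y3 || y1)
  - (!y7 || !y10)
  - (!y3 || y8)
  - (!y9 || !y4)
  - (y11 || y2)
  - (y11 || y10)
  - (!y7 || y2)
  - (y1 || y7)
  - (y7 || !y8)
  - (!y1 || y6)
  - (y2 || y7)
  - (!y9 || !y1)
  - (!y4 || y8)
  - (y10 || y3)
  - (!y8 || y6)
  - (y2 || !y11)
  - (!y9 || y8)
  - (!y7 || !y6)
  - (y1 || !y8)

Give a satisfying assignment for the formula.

y1 = 1  y2 = 1  y3 = 0  y4 = 0  y5 = 0  y6 = 1  y7 = 0  y8 = 0  y9 = 0  y10 = 1  y11 = 1

Check each clause:
  1. (y4 || y10) — y10 is true.
  2. (y6 || y4) — y6 is true.
  3. (!y10 || y6) — y6 is true.
  4. (!y3 || y1) — y1 is true.
  5. (!y7 || !y10) — !y7 is true.
  6. (!y3 || y8) — !y3 is true.
  7. (!y4 || !y9) — !y4 is true.
  8. (y2 || y11) — y2 is true.
  9. (y10 || y11) — y10 is true.
  10. (y2 || !y7) — !y7 is true.
  11. (y7 || y1) — y1 is true.
  12. (!y8 || y7) — !y8 is true.
  13. (!y1 || y6) — y6 is true.
  14. (y2 || y7) — y2 is true.
  15. (!y9 || !y1) — !y9 is true.
  16. (!y4 || y8) — !y4 is true.
  17. (y10 || y3) — y10 is true.
  18. (!y8 || y6) — !y8 is true.
  19. (!y11 || y2) — y2 is true.
  20. (y8 || !y9) — !y9 is true.
  21. (!y7 || !y6) — !y7 is true.
  22. (!y8 || y1) — !y8 is true.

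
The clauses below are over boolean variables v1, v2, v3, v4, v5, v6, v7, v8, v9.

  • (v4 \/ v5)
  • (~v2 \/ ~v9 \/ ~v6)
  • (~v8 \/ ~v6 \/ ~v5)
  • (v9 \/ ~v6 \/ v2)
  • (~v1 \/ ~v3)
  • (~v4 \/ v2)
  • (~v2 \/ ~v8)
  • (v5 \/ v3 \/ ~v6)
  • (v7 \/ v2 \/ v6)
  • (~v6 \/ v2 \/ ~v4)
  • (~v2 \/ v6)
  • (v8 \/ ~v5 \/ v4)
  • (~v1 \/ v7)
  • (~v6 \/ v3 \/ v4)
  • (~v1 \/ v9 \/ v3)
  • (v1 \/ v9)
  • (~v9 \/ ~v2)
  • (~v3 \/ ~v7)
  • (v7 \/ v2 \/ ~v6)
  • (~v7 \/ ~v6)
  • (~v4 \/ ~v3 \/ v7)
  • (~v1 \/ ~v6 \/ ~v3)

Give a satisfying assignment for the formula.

Branch on v1: take v1 = True.
  then v3 is forced to False.
  then v7 is forced to True.
  then v9 is forced to True.
  then v2 is forced to False.
  then v4 is forced to False.
  then v5 is forced to True.
  then v8 is forced to True.
  then v6 is forced to False.
Every clause has at least one true literal under this assignment.

v1=True, v2=False, v3=False, v4=False, v5=True, v6=False, v7=True, v8=True, v9=True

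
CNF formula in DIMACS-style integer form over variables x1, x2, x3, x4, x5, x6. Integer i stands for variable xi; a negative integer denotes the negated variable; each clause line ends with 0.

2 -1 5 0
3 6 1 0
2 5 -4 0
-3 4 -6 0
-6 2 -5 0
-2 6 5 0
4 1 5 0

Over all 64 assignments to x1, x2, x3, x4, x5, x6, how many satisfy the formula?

Split on x5, then x2.
  x5=1, x2=1: 12 of the 16 assignments to (x1,x3,x4,x6) work.
  x5=1, x2=0: x4 free; 3 ways for (x1,x3,x6) × 2^1 = 6.
  x5=0, x2=1: 5 of the 16 assignments to (x1,x3,x4,x6) work.
  x5=0, x2=0: a clause becomes empty — 0.
Total: 12 + 6 + 5 + 0 = 23.

23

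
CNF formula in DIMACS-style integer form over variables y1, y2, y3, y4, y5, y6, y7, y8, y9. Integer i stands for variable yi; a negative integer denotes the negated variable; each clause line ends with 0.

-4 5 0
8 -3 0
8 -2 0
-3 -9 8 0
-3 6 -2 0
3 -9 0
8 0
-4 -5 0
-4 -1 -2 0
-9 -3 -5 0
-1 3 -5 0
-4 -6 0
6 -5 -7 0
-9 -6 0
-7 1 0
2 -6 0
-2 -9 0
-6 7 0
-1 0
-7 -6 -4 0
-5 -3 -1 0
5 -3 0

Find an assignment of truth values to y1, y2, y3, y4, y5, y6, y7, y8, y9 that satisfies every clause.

(y8) is a unit clause, so y8 = True.
Unit propagation: (~y1) forces y1 = False.
Unit propagation: (~y7) forces y7 = False.
The clause (~y6) is unit: y6 must be False.
Pure literal: y4 appears only negated; assign y4 = False.
Pure literal: y9 appears only negated; assign y9 = False.
Set y2 = True and propagate.
  then y3 is forced to False.
y5 is now unconstrained; take y5 = True.

y1=False, y2=True, y3=False, y4=False, y5=True, y6=False, y7=False, y8=True, y9=False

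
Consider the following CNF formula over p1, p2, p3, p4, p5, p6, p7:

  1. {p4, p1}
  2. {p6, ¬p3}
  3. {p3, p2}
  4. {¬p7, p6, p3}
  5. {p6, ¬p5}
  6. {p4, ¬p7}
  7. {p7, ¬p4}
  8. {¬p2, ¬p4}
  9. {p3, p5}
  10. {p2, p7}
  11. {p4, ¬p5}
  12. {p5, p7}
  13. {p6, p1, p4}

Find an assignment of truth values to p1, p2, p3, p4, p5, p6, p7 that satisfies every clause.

Pure literal: p1 appears only positively; assign p1 = True.
Pure literal: p6 appears only positively; assign p6 = True.
Try p2 = False.
  then p3 is forced to True.
  then p7 is forced to True.
  then p4 is forced to True.
p5 is now unconstrained; take p5 = True.
Every clause has at least one true literal under this assignment.

p1=True, p2=False, p3=True, p4=True, p5=True, p6=True, p7=True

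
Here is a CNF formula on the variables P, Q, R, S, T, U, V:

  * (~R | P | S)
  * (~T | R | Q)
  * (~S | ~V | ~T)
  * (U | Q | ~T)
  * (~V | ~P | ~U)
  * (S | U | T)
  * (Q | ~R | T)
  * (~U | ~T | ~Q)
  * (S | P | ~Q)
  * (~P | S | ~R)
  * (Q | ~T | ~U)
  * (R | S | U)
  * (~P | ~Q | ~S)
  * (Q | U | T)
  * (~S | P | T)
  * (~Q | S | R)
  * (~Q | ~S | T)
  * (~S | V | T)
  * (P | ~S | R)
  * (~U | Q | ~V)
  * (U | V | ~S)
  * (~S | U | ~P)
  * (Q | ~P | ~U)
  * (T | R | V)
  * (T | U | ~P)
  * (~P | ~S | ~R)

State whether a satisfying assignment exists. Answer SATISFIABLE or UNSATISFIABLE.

UNSATISFIABLE

S = True:
  T = True:
    propagation gives V=False, U=True, Q=False; an empty clause results — contradiction.
  T = False:
    propagation gives P=True, Q=False, R=False, U=True; an empty clause results — contradiction.
S = False:
  Q = True:
    propagation gives P=True, R=False; an empty clause results — contradiction.
  Q = False:
    U = True:
      propagation gives T=False, R=False, V=False; contradiction.
    U = False:
      propagation gives T=False; contradiction.
Every branch closes, so no satisfying assignment exists.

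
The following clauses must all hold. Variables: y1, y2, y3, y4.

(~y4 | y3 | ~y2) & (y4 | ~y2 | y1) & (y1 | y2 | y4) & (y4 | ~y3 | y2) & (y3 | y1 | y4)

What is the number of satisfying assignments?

9

Case analysis on y4 and y2:
  y4=1, y2=1: remaining (y1,y3) ∈ {(0,1); (1,1)} — 2.
  y4=1, y2=0: remaining (y1,y3) ∈ {(0,0); (0,1); (1,0); (1,1)} — 4.
  y4=0, y2=1: remaining (y1,y3) ∈ {(1,0); (1,1)} — 2.
  y4=0, y2=0: remaining (y1,y3) ∈ {(1,0)} — 1.
Total: 2 + 4 + 2 + 1 = 9.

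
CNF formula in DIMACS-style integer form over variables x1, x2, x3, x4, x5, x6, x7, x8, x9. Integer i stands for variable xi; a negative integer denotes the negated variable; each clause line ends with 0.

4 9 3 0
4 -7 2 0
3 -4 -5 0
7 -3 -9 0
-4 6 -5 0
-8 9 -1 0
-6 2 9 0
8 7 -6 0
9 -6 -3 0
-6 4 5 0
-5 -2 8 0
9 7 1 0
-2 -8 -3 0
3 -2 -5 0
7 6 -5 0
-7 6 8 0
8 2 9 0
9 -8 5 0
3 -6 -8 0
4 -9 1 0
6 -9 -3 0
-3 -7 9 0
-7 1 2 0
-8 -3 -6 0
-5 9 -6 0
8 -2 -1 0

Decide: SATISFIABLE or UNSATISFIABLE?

Set x1 = True and propagate.
Set x2 = False and propagate.
The remaining clauses are satisfied by x3 = False, x4 = False, x5 = False, x6 = False, x7 = False, x8 = True, x9 = True.
So x1 = True, x2 = False, x3 = False, x4 = False, x5 = False, x6 = False, x7 = False, x8 = True, x9 = True is a satisfying assignment.

SATISFIABLE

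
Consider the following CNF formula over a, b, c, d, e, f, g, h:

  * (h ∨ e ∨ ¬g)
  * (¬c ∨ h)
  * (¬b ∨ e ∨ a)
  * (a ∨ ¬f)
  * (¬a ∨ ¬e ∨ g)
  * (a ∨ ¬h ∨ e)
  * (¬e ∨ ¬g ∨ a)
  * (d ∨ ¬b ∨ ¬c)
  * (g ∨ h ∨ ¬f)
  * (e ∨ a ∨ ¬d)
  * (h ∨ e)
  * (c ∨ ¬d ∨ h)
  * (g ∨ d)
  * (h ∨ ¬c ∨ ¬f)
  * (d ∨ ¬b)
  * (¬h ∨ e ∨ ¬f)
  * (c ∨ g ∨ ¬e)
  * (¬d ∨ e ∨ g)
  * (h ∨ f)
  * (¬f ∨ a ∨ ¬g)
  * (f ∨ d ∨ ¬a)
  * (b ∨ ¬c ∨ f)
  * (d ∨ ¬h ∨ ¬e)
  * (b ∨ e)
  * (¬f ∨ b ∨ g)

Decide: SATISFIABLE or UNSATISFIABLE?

SATISFIABLE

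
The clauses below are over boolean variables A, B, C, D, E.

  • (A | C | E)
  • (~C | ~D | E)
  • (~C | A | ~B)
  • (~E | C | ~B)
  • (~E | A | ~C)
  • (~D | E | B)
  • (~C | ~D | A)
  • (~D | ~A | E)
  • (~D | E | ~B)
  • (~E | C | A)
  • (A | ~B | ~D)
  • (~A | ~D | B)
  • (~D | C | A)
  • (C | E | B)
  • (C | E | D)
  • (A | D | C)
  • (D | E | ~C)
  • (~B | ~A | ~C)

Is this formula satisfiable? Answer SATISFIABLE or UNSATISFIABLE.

SATISFIABLE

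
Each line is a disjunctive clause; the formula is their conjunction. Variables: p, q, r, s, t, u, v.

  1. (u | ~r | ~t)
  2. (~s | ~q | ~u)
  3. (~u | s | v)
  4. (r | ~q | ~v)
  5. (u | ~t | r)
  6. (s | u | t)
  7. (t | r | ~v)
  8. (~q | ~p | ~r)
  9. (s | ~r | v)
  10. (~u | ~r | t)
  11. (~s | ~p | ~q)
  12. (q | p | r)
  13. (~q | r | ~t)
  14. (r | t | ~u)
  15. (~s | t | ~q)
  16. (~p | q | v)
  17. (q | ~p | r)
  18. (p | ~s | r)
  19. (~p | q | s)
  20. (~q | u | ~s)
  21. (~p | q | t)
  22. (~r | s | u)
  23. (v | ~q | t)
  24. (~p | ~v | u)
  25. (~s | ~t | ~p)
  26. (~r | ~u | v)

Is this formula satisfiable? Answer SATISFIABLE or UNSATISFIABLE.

SATISFIABLE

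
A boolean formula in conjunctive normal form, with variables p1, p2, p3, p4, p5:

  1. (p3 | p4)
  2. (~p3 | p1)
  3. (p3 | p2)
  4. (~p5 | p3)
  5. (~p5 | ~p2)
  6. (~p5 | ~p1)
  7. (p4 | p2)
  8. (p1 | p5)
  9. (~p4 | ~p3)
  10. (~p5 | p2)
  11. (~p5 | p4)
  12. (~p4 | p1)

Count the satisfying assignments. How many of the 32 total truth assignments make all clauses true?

Satisfying assignments:
  p1=1 p2=1 p3=0 p4=1 p5=0
  p1=1 p2=1 p3=1 p4=0 p5=0
Count: 2.

2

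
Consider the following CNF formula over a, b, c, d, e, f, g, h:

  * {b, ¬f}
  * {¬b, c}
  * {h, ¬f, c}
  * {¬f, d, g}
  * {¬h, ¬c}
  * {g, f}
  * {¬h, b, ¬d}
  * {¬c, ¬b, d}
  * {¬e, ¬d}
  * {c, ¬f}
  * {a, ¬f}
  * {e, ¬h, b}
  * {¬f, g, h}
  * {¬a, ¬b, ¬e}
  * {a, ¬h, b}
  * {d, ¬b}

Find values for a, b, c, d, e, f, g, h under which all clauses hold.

a = True  b = False  c = False  d = False  e = False  f = False  g = True  h = False

Check each clause:
  1. {¬f, b} — ¬f is true.
  2. {¬b, c} — ¬b is true.
  3. {h, c, ¬f} — ¬f is true.
  4. {g, d, ¬f} — ¬f is true.
  5. {¬c, ¬h} — ¬h is true.
  6. {g, f} — g is true.
  7. {b, ¬d, ¬h} — ¬h is true.
  8. {¬c, ¬b, d} — ¬c is true.
  9. {¬e, ¬d} — ¬e is true.
  10. {¬f, c} — ¬f is true.
  11. {¬f, a} — a is true.
  12. {¬h, b, e} — ¬h is true.
  13. {¬f, g, h} — ¬f is true.
  14. {¬a, ¬b, ¬e} — ¬e is true.
  15. {b, ¬h, a} — ¬h is true.
  16. {d, ¬b} — ¬b is true.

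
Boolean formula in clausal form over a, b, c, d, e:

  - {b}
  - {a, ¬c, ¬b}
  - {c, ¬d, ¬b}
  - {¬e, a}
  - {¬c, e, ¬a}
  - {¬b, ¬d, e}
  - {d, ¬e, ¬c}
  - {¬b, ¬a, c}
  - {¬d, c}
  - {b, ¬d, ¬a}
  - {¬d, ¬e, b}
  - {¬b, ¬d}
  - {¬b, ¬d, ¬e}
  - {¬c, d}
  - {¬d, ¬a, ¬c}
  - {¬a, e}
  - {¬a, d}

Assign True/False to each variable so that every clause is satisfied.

a=F, b=T, c=F, d=F, e=F

(b) is a unit clause, so b = True.
The clause (¬d) is unit: d must be False.
(¬c) is a unit clause, so c = False.
Unit propagation: (¬a) forces a = False.
Unit propagation: (¬e) forces e = False.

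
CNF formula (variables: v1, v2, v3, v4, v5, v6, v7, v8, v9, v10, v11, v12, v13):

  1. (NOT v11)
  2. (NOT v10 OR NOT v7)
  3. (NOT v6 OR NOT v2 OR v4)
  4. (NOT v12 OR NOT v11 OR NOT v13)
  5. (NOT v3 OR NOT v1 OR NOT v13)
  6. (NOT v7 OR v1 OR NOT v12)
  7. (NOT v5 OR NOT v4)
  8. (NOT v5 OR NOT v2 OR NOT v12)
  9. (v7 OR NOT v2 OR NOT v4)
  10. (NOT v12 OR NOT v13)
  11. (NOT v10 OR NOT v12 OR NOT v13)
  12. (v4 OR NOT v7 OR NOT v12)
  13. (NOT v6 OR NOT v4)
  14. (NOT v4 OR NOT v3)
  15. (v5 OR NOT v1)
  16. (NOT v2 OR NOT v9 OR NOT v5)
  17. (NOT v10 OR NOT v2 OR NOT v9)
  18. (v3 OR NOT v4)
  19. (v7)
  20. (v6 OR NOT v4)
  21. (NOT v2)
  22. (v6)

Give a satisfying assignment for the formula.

v1=T, v2=F, v3=T, v4=F, v5=T, v6=T, v7=T, v8=T, v9=F, v10=F, v11=F, v12=F, v13=F

Check each clause:
  1. (NOT v11) — NOT v11 is true.
  2. (NOT v7 OR NOT v10) — NOT v10 is true.
  3. (NOT v6 OR v4 OR NOT v2) — NOT v2 is true.
  4. (NOT v11 OR NOT v13 OR NOT v12) — NOT v13 is true.
  5. (NOT v3 OR NOT v1 OR NOT v13) — NOT v13 is true.
  6. (NOT v12 OR NOT v7 OR v1) — v1 is true.
  7. (NOT v4 OR NOT v5) — NOT v4 is true.
  8. (NOT v12 OR NOT v5 OR NOT v2) — NOT v12 is true.
  9. (v7 OR NOT v4 OR NOT v2) — NOT v4 is true.
  10. (NOT v12 OR NOT v13) — NOT v13 is true.
  11. (NOT v12 OR NOT v10 OR NOT v13) — NOT v13 is true.
  12. (NOT v7 OR v4 OR NOT v12) — NOT v12 is true.
  13. (NOT v6 OR NOT v4) — NOT v4 is true.
  14. (NOT v4 OR NOT v3) — NOT v4 is true.
  15. (NOT v1 OR v5) — v5 is true.
  16. (NOT v9 OR NOT v2 OR NOT v5) — NOT v2 is true.
  17. (NOT v2 OR NOT v9 OR NOT v10) — NOT v2 is true.
  18. (v3 OR NOT v4) — v3 is true.
  19. (v7) — v7 is true.
  20. (v6 OR NOT v4) — NOT v4 is true.
  21. (NOT v2) — NOT v2 is true.
  22. (v6) — v6 is true.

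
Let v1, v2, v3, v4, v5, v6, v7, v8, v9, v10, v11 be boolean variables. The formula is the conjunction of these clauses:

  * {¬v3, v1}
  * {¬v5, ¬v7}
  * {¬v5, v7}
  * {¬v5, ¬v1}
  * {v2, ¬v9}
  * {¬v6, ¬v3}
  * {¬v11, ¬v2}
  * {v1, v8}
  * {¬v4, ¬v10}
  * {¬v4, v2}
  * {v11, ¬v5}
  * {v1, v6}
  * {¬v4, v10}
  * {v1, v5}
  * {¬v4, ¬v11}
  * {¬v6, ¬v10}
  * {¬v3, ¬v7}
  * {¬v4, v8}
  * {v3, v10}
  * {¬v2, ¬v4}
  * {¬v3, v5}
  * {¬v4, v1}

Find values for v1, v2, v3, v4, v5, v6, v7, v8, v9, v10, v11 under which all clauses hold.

v4 occurs only negated in the remaining clauses — set v4 = False.
v9 occurs only negated in the remaining clauses — set v9 = False.
Try v1 = True.
  then v5 is forced to False.
  then v3 is forced to False.
  then v10 is forced to True.
  then v6 is forced to False.
Try v2 = False.
v7, v8, v11 are now unconstrained; take v7 = False, v8 = False, v11 = False.
Every clause has at least one true literal under this assignment.

v1=True, v2=False, v3=False, v4=False, v5=False, v6=False, v7=False, v8=False, v9=False, v10=True, v11=False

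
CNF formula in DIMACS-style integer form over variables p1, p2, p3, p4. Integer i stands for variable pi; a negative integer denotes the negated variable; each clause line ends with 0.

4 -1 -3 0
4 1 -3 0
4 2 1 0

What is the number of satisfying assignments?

Case analysis on p1 and p4:
  p1=T, p4=T: remaining (p2,p3) ∈ {(F,F); (F,T); (T,F); (T,T)} — 4.
  p1=T, p4=F: remaining (p2,p3) ∈ {(F,F); (T,F)} — 2.
  p1=F, p4=T: remaining (p2,p3) ∈ {(F,F); (F,T); (T,F); (T,T)} — 4.
  p1=F, p4=F: remaining (p2,p3) ∈ {(T,F)} — 1.
Total: 4 + 2 + 4 + 1 = 11.

11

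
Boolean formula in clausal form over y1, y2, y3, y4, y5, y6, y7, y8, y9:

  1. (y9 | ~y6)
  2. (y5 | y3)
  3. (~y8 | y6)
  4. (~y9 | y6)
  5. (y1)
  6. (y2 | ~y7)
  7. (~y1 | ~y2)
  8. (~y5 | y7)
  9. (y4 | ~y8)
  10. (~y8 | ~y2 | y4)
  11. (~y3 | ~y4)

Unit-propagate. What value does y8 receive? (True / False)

False

(y1) is a unit clause: y1 = True.
(~y1 | ~y2) with y1 = True leaves only ~y2, so y2 = False.
From (y2 | ~y7) and y2 = False: y7 = False.
(~y5 | y7) with y7 = False leaves only ~y5, so y5 = False.
From (y5 | y3) and y5 = False: y3 = True.
From (~y4 | ~y3) and y3 = True: y4 = False.
From (~y8 | y4) and y4 = False: y8 = False.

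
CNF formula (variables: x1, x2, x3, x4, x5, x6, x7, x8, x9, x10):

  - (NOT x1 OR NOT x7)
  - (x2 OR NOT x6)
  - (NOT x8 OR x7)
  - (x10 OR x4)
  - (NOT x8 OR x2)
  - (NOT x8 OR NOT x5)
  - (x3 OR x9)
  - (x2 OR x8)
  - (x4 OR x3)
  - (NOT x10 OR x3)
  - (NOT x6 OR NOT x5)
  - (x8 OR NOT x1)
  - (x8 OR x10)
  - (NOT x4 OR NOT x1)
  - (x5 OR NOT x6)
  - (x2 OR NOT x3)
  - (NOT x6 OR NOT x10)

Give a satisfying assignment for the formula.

Pure literal: x1 appears only negated; assign x1 = False.
x2 occurs only positively in the remaining clauses — set x2 = True.
Branch on x3: take x3 = True.
The remaining clauses are satisfied by x4 = True, x5 = True, x6 = False, x7 = True, x8 = False, x9 = False, x10 = True.

x1=False, x2=True, x3=True, x4=True, x5=True, x6=False, x7=True, x8=False, x9=False, x10=True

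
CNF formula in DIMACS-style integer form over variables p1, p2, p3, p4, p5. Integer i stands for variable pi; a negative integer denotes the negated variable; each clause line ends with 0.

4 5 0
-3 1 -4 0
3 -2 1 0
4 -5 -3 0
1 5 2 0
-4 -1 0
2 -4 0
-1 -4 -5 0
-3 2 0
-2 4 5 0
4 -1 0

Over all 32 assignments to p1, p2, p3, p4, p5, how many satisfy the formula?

1

The models are:
  p1=F p2=F p3=F p4=F p5=T
Count: 1.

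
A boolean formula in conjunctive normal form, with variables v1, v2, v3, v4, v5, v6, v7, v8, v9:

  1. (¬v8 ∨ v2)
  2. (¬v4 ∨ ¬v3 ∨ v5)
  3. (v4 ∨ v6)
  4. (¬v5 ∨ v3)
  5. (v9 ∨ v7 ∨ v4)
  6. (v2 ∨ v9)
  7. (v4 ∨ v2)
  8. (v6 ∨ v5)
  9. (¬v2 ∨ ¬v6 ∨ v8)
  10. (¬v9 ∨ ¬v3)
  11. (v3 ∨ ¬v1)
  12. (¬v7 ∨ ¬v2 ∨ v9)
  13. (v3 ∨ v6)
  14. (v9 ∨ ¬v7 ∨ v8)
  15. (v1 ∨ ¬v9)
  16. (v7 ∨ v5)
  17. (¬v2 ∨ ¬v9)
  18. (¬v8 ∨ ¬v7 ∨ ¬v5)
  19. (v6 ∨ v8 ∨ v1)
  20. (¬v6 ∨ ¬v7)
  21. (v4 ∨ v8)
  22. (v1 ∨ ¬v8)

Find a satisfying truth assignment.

Set v1 = True and propagate.
  then v3 is forced to True.
  then v9 is forced to False.
  then v2 is forced to True.
  then v7 is forced to False.
  then v4 is forced to True.
  then v5 is forced to True.
For the remaining variables, v6 = True, v8 = True works.
Every clause has at least one true literal under this assignment.
Check each clause:
  1. (v2 ∨ ¬v8) — v2 is true.
  2. (¬v4 ∨ v5 ∨ ¬v3) — v5 is true.
  3. (v6 ∨ v4) — v4 is true.
  4. (v3 ∨ ¬v5) — v3 is true.
  5. (v7 ∨ v9 ∨ v4) — v4 is true.
  6. (v2 ∨ v9) — v2 is true.
  7. (v4 ∨ v2) — v2 is true.
  8. (v5 ∨ v6) — v5 is true.
  9. (v8 ∨ ¬v2 ∨ ¬v6) — v8 is true.
  10. (¬v3 ∨ ¬v9) — ¬v9 is true.
  11. (v3 ∨ ¬v1) — v3 is true.
  12. (¬v7 ∨ v9 ∨ ¬v2) — ¬v7 is true.
  13. (v3 ∨ v6) — v3 is true.
  14. (¬v7 ∨ v9 ∨ v8) — v8 is true.
  15. (v1 ∨ ¬v9) — v1 is true.
  16. (v5 ∨ v7) — v5 is true.
  17. (¬v2 ∨ ¬v9) — ¬v9 is true.
  18. (¬v5 ∨ ¬v7 ∨ ¬v8) — ¬v7 is true.
  19. (v6 ∨ v1 ∨ v8) — v8 is true.
  20. (¬v7 ∨ ¬v6) — ¬v7 is true.
  21. (v8 ∨ v4) — v8 is true.
  22. (¬v8 ∨ v1) — v1 is true.

v1 = True, v2 = True, v3 = True, v4 = True, v5 = True, v6 = True, v7 = False, v8 = True, v9 = False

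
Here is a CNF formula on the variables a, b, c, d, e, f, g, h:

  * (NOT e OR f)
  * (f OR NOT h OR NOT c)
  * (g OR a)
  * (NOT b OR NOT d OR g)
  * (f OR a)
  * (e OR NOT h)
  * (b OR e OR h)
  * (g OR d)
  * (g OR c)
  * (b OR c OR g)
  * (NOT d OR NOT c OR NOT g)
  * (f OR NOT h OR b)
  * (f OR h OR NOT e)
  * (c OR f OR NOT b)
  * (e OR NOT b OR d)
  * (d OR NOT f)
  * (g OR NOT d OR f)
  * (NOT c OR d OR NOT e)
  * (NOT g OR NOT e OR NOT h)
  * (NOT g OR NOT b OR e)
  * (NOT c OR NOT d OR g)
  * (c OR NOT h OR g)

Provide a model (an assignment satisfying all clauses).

a = F  b = T  c = F  d = T  e = T  f = T  g = T  h = F

Try a = False.
  then g is forced to True.
  then f is forced to True.
  then d is forced to True.
  then c is forced to False.
Try b = True.
  then e is forced to True.
  then h is forced to False.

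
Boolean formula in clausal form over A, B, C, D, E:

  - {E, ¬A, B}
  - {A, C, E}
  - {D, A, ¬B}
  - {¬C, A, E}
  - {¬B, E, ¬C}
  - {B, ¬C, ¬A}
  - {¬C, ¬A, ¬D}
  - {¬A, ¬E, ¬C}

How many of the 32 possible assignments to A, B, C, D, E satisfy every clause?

Split on A, then C.
  A=1, C=1: a clause becomes empty — 0.
  A=1, C=0: D free; 3 ways for (B,E) × 2^1 = 6.
  A=0, C=1: remaining (B,D,E) ∈ {(0,0,1); (0,1,1); (1,1,1)} — 3.
  A=0, C=0: remaining (B,D,E) ∈ {(0,0,1); (0,1,1); (1,1,1)} — 3.
Total: 0 + 6 + 3 + 3 = 12.

12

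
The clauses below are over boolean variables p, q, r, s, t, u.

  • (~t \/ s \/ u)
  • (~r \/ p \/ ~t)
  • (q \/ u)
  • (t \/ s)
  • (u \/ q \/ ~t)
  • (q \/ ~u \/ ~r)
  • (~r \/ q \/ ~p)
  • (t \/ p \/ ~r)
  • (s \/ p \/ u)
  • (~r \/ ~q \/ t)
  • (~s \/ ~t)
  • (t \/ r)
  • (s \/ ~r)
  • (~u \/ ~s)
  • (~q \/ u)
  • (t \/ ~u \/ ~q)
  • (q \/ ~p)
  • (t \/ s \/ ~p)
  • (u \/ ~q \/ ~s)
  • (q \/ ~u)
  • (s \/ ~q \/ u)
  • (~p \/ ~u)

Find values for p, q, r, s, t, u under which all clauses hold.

p=F  q=T  r=F  s=F  t=T  u=T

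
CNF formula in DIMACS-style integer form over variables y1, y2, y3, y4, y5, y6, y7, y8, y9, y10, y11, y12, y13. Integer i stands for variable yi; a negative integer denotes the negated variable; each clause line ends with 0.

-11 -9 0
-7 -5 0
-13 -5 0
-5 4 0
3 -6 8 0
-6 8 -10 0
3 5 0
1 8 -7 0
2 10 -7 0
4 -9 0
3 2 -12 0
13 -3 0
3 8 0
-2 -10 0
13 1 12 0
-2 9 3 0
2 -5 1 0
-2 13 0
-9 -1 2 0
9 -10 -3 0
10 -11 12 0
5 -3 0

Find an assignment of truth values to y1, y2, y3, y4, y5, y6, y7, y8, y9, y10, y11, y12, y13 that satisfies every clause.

y1 = True, y2 = False, y3 = False, y4 = True, y5 = True, y6 = False, y7 = False, y8 = True, y9 = False, y10 = True, y11 = True, y12 = False, y13 = False

y4 occurs only positively in the remaining clauses — set y4 = True.
y6 occurs only negated in the remaining clauses — set y6 = False.
Set y1 = True and propagate.
Set y2 = False and propagate.
  then y9 is forced to False.
Try y3 = False.
  then y5 is forced to True.
  then y7 is forced to False.
  then y13 is forced to False.
  then y12 is forced to False.
  then y8 is forced to True.
The remaining clauses are satisfied by y10 = True, y11 = True.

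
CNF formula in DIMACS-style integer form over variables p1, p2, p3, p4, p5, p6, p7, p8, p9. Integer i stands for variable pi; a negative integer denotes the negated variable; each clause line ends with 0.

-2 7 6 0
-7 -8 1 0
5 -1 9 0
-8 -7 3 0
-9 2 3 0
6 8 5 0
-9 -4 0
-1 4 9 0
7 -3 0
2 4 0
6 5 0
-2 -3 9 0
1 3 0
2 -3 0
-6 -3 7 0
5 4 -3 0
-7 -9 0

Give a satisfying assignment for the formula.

p1 = T, p2 = F, p3 = F, p4 = T, p5 = T, p6 = F, p7 = T, p8 = F, p9 = F

Check each clause:
  1. (¬p2 ∨ p6 ∨ p7) — p7 is true.
  2. (¬p8 ∨ p1 ∨ ¬p7) — ¬p8 is true.
  3. (p5 ∨ p9 ∨ ¬p1) — p5 is true.
  4. (¬p7 ∨ ¬p8 ∨ p3) — ¬p8 is true.
  5. (p3 ∨ ¬p9 ∨ p2) — ¬p9 is true.
  6. (p8 ∨ p5 ∨ p6) — p5 is true.
  7. (¬p4 ∨ ¬p9) — ¬p9 is true.
  8. (p4 ∨ p9 ∨ ¬p1) — p4 is true.
  9. (p7 ∨ ¬p3) — ¬p3 is true.
  10. (p4 ∨ p2) — p4 is true.
  11. (p5 ∨ p6) — p5 is true.
  12. (¬p2 ∨ ¬p3 ∨ p9) — ¬p3 is true.
  13. (p1 ∨ p3) — p1 is true.
  14. (¬p3 ∨ p2) — ¬p3 is true.
  15. (p7 ∨ ¬p6 ∨ ¬p3) — ¬p6 is true.
  16. (p5 ∨ p4 ∨ ¬p3) — p5 is true.
  17. (¬p7 ∨ ¬p9) — ¬p9 is true.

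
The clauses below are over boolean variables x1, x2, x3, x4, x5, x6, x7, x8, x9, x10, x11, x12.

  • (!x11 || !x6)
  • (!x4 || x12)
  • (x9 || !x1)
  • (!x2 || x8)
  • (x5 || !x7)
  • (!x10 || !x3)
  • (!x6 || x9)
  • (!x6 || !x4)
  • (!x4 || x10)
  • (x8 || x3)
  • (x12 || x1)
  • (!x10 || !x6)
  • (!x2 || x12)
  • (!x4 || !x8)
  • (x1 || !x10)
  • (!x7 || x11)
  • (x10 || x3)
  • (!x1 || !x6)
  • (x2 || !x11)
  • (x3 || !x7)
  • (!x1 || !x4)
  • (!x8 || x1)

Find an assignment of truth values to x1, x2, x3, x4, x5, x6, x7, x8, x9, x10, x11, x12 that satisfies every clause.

x1=T  x2=T  x3=T  x4=F  x5=F  x6=F  x7=F  x8=T  x9=T  x10=F  x11=F  x12=T

x4 occurs only negated in the remaining clauses — set x4 = False.
x6 occurs only negated in the remaining clauses — set x6 = False.
Set x1 = True and propagate.
  then x9 is forced to True.
Branch on x2: take x2 = True.
  then x8 is forced to True.
  then x12 is forced to True.
For the remaining variables, x3 = True, x5 = False, x7 = False, x10 = False, x11 = False works.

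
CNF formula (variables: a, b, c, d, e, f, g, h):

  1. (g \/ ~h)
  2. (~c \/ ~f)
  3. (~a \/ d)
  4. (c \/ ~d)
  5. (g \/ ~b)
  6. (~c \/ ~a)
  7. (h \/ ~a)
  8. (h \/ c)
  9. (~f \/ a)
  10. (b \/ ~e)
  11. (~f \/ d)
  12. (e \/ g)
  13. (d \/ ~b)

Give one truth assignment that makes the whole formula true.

a=F  b=T  c=T  d=T  e=T  f=F  g=T  h=T

f occurs only negated in the remaining clauses — set f = False.
Pure literal: g appears only positively; assign g = True.
Branch on a: take a = False.
Branch on b: take b = True.
  then d is forced to True.
  then c is forced to True.
e, h are now unconstrained; take e = True, h = True.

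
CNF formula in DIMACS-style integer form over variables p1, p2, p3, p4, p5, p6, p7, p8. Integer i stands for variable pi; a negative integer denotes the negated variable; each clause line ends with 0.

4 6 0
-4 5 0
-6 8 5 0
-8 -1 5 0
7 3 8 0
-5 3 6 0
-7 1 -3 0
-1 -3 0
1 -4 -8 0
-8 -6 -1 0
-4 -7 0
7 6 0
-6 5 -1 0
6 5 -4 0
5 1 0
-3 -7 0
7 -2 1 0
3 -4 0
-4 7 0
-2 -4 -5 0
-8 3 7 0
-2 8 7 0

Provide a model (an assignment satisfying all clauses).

p1=1, p2=1, p3=0, p4=0, p5=1, p6=1, p7=1, p8=0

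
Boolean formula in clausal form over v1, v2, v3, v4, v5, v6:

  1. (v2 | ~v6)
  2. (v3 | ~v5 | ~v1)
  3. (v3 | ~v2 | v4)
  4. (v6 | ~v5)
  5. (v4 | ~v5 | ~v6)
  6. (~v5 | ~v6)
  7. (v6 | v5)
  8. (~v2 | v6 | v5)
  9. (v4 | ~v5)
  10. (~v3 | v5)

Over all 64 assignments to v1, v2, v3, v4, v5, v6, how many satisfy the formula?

2

Satisfying assignments:
  v1=F v2=T v3=F v4=T v5=F v6=T
  v1=T v2=T v3=F v4=T v5=F v6=T
Count: 2.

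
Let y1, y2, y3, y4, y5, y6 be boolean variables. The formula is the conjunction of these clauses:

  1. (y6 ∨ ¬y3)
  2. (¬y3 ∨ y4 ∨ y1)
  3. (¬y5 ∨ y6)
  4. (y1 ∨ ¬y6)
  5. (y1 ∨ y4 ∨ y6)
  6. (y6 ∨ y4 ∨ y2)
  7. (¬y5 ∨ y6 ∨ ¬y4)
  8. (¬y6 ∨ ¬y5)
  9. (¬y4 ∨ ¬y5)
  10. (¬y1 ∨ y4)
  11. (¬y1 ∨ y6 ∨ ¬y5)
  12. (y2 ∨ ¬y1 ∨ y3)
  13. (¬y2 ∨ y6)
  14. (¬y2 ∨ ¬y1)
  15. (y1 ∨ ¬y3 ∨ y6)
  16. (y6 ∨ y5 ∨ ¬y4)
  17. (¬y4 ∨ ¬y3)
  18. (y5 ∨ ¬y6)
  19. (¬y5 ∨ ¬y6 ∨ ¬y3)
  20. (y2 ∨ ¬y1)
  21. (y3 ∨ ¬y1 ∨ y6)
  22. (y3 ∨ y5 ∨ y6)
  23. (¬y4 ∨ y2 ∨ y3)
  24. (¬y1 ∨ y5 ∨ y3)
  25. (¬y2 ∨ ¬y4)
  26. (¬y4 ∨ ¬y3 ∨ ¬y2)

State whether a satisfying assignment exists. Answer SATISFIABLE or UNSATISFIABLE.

UNSATISFIABLE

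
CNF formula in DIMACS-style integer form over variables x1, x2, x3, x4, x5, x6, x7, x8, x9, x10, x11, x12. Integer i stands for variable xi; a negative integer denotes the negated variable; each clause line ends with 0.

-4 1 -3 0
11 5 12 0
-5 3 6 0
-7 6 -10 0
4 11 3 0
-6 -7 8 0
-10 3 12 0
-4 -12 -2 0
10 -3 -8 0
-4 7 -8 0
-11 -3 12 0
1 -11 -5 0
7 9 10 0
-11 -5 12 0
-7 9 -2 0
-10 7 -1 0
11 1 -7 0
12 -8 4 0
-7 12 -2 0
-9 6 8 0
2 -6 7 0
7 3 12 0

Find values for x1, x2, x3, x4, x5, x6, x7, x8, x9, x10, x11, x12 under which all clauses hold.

x1=True, x2=True, x3=True, x4=True, x5=True, x6=True, x7=False, x8=False, x9=True, x10=False, x11=False, x12=False

Check each clause:
  1. (NOT x4 OR NOT x3 OR x1) — x1 is true.
  2. (x11 OR x5 OR x12) — x5 is true.
  3. (NOT x5 OR x6 OR x3) — x3 is true.
  4. (NOT x10 OR NOT x7 OR x6) — NOT x7 is true.
  5. (x4 OR x11 OR x3) — x3 is true.
  6. (NOT x6 OR NOT x7 OR x8) — NOT x7 is true.
  7. (x3 OR x12 OR NOT x10) — x3 is true.
  8. (NOT x4 OR NOT x2 OR NOT x12) — NOT x12 is true.
  9. (NOT x3 OR x10 OR NOT x8) — NOT x8 is true.
  10. (NOT x8 OR x7 OR NOT x4) — NOT x8 is true.
  11. (NOT x11 OR NOT x3 OR x12) — NOT x11 is true.
  12. (NOT x5 OR NOT x11 OR x1) — x1 is true.
  13. (x10 OR x9 OR x7) — x9 is true.
  14. (x12 OR NOT x5 OR NOT x11) — NOT x11 is true.
  15. (NOT x7 OR x9 OR NOT x2) — x9 is true.
  16. (NOT x10 OR NOT x1 OR x7) — NOT x10 is true.
  17. (x1 OR NOT x7 OR x11) — x1 is true.
  18. (x12 OR x4 OR NOT x8) — NOT x8 is true.
  19. (x12 OR NOT x2 OR NOT x7) — NOT x7 is true.
  20. (x8 OR x6 OR NOT x9) — x6 is true.
  21. (x7 OR x2 OR NOT x6) — x2 is true.
  22. (x7 OR x12 OR x3) — x3 is true.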